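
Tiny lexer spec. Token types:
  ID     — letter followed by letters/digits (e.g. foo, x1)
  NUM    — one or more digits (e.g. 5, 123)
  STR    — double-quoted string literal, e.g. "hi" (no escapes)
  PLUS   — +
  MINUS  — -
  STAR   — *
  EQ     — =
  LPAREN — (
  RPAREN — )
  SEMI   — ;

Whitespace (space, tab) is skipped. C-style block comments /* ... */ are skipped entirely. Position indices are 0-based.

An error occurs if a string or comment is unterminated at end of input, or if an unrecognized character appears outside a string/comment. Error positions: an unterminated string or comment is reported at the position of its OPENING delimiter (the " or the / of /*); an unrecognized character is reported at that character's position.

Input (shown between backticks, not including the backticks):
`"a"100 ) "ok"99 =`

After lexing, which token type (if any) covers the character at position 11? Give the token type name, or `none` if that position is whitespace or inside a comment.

Answer: STR

Derivation:
pos=0: enter STRING mode
pos=0: emit STR "a" (now at pos=3)
pos=3: emit NUM '100' (now at pos=6)
pos=7: emit RPAREN ')'
pos=9: enter STRING mode
pos=9: emit STR "ok" (now at pos=13)
pos=13: emit NUM '99' (now at pos=15)
pos=16: emit EQ '='
DONE. 6 tokens: [STR, NUM, RPAREN, STR, NUM, EQ]
Position 11: char is 'k' -> STR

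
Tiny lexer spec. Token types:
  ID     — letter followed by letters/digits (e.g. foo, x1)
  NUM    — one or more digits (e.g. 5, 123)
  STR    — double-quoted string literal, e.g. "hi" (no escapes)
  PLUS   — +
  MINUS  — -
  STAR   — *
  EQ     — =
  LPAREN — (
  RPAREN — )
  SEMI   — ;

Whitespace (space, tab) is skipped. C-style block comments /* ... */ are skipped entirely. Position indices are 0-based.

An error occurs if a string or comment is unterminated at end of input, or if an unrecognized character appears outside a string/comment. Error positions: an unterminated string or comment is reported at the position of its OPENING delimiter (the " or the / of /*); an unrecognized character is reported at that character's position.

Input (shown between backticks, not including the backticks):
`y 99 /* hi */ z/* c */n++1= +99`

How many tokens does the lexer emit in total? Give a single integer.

Answer: 10

Derivation:
pos=0: emit ID 'y' (now at pos=1)
pos=2: emit NUM '99' (now at pos=4)
pos=5: enter COMMENT mode (saw '/*')
exit COMMENT mode (now at pos=13)
pos=14: emit ID 'z' (now at pos=15)
pos=15: enter COMMENT mode (saw '/*')
exit COMMENT mode (now at pos=22)
pos=22: emit ID 'n' (now at pos=23)
pos=23: emit PLUS '+'
pos=24: emit PLUS '+'
pos=25: emit NUM '1' (now at pos=26)
pos=26: emit EQ '='
pos=28: emit PLUS '+'
pos=29: emit NUM '99' (now at pos=31)
DONE. 10 tokens: [ID, NUM, ID, ID, PLUS, PLUS, NUM, EQ, PLUS, NUM]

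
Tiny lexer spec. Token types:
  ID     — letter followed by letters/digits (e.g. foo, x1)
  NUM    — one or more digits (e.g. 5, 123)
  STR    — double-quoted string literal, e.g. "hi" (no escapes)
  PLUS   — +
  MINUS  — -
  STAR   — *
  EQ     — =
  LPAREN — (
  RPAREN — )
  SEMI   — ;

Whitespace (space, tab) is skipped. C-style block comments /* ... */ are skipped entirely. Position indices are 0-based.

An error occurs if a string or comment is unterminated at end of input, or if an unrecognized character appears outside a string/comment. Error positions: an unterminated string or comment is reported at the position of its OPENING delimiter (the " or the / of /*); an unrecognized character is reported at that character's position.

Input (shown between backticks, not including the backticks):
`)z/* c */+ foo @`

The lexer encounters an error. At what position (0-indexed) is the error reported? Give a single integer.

pos=0: emit RPAREN ')'
pos=1: emit ID 'z' (now at pos=2)
pos=2: enter COMMENT mode (saw '/*')
exit COMMENT mode (now at pos=9)
pos=9: emit PLUS '+'
pos=11: emit ID 'foo' (now at pos=14)
pos=15: ERROR — unrecognized char '@'

Answer: 15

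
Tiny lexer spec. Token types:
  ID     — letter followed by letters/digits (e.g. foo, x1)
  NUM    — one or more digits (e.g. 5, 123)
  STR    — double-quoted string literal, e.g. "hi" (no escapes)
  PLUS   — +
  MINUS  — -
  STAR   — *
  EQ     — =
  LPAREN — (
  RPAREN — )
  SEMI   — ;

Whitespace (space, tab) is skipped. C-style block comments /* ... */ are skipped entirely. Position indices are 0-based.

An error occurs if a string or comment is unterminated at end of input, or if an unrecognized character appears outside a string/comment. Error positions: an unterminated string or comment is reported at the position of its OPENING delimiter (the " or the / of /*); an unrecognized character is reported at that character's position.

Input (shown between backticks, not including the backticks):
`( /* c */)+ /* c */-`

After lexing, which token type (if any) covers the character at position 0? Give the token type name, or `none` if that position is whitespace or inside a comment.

Answer: LPAREN

Derivation:
pos=0: emit LPAREN '('
pos=2: enter COMMENT mode (saw '/*')
exit COMMENT mode (now at pos=9)
pos=9: emit RPAREN ')'
pos=10: emit PLUS '+'
pos=12: enter COMMENT mode (saw '/*')
exit COMMENT mode (now at pos=19)
pos=19: emit MINUS '-'
DONE. 4 tokens: [LPAREN, RPAREN, PLUS, MINUS]
Position 0: char is '(' -> LPAREN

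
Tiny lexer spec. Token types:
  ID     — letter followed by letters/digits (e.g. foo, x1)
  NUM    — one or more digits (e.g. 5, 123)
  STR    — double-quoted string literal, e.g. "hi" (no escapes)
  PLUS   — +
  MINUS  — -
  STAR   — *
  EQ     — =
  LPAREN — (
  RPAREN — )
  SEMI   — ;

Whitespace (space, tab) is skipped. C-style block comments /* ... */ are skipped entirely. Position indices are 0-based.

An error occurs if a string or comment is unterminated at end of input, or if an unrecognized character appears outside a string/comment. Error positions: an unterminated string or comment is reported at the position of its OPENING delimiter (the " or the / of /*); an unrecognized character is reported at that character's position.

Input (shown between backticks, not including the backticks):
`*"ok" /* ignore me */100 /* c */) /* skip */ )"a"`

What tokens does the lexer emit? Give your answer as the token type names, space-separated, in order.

Answer: STAR STR NUM RPAREN RPAREN STR

Derivation:
pos=0: emit STAR '*'
pos=1: enter STRING mode
pos=1: emit STR "ok" (now at pos=5)
pos=6: enter COMMENT mode (saw '/*')
exit COMMENT mode (now at pos=21)
pos=21: emit NUM '100' (now at pos=24)
pos=25: enter COMMENT mode (saw '/*')
exit COMMENT mode (now at pos=32)
pos=32: emit RPAREN ')'
pos=34: enter COMMENT mode (saw '/*')
exit COMMENT mode (now at pos=44)
pos=45: emit RPAREN ')'
pos=46: enter STRING mode
pos=46: emit STR "a" (now at pos=49)
DONE. 6 tokens: [STAR, STR, NUM, RPAREN, RPAREN, STR]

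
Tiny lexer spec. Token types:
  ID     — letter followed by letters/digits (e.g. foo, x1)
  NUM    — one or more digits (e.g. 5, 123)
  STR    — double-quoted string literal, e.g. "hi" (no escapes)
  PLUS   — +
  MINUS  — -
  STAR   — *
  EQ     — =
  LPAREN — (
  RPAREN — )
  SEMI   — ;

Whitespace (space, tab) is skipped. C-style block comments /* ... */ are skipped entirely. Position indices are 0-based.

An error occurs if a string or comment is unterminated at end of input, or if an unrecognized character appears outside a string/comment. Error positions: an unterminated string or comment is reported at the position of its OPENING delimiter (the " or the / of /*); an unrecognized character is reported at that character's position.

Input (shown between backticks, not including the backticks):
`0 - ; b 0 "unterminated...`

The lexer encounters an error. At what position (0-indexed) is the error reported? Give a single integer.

pos=0: emit NUM '0' (now at pos=1)
pos=2: emit MINUS '-'
pos=4: emit SEMI ';'
pos=6: emit ID 'b' (now at pos=7)
pos=8: emit NUM '0' (now at pos=9)
pos=10: enter STRING mode
pos=10: ERROR — unterminated string

Answer: 10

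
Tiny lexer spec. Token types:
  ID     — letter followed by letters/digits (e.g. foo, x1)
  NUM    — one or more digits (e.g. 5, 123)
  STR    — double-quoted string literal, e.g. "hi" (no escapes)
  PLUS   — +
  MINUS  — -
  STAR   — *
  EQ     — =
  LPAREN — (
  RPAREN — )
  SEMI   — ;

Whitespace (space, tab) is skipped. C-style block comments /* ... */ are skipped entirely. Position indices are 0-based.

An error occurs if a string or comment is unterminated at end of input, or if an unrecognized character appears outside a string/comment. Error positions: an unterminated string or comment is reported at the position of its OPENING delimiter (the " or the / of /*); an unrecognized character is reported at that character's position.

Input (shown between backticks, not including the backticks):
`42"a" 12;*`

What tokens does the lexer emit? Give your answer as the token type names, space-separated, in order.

Answer: NUM STR NUM SEMI STAR

Derivation:
pos=0: emit NUM '42' (now at pos=2)
pos=2: enter STRING mode
pos=2: emit STR "a" (now at pos=5)
pos=6: emit NUM '12' (now at pos=8)
pos=8: emit SEMI ';'
pos=9: emit STAR '*'
DONE. 5 tokens: [NUM, STR, NUM, SEMI, STAR]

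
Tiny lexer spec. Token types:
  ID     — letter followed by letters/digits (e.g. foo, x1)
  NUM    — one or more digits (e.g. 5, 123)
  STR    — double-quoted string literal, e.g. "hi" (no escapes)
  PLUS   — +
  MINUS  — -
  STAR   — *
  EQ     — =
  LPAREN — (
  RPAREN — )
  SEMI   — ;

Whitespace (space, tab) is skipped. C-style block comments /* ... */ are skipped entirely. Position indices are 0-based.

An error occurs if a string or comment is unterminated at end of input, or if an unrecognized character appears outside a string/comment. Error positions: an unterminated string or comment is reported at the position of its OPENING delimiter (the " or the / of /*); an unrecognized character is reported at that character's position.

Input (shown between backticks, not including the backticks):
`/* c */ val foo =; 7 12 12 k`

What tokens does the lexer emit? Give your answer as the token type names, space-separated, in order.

pos=0: enter COMMENT mode (saw '/*')
exit COMMENT mode (now at pos=7)
pos=8: emit ID 'val' (now at pos=11)
pos=12: emit ID 'foo' (now at pos=15)
pos=16: emit EQ '='
pos=17: emit SEMI ';'
pos=19: emit NUM '7' (now at pos=20)
pos=21: emit NUM '12' (now at pos=23)
pos=24: emit NUM '12' (now at pos=26)
pos=27: emit ID 'k' (now at pos=28)
DONE. 8 tokens: [ID, ID, EQ, SEMI, NUM, NUM, NUM, ID]

Answer: ID ID EQ SEMI NUM NUM NUM ID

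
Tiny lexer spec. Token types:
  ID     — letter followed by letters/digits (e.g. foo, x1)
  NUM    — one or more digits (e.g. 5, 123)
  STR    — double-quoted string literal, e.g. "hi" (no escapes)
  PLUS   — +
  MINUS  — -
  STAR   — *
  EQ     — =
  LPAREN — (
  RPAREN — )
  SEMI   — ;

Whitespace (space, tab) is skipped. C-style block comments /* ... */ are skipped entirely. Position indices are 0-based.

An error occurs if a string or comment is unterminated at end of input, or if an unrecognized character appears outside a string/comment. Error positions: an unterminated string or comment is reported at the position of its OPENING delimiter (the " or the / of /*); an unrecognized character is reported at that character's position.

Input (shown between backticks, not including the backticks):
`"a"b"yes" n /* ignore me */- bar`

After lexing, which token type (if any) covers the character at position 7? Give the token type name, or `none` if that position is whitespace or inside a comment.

Answer: STR

Derivation:
pos=0: enter STRING mode
pos=0: emit STR "a" (now at pos=3)
pos=3: emit ID 'b' (now at pos=4)
pos=4: enter STRING mode
pos=4: emit STR "yes" (now at pos=9)
pos=10: emit ID 'n' (now at pos=11)
pos=12: enter COMMENT mode (saw '/*')
exit COMMENT mode (now at pos=27)
pos=27: emit MINUS '-'
pos=29: emit ID 'bar' (now at pos=32)
DONE. 6 tokens: [STR, ID, STR, ID, MINUS, ID]
Position 7: char is 's' -> STR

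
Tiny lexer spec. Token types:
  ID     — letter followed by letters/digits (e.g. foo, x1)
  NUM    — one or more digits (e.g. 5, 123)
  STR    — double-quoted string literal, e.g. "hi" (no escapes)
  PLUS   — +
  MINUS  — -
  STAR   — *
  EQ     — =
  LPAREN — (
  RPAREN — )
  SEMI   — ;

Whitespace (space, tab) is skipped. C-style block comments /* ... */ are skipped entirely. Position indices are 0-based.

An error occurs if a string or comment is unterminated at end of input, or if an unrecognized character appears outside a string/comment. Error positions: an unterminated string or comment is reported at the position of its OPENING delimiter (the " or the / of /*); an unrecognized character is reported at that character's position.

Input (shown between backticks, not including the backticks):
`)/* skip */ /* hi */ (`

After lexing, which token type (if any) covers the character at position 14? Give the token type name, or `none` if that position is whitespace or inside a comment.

Answer: none

Derivation:
pos=0: emit RPAREN ')'
pos=1: enter COMMENT mode (saw '/*')
exit COMMENT mode (now at pos=11)
pos=12: enter COMMENT mode (saw '/*')
exit COMMENT mode (now at pos=20)
pos=21: emit LPAREN '('
DONE. 2 tokens: [RPAREN, LPAREN]
Position 14: char is ' ' -> none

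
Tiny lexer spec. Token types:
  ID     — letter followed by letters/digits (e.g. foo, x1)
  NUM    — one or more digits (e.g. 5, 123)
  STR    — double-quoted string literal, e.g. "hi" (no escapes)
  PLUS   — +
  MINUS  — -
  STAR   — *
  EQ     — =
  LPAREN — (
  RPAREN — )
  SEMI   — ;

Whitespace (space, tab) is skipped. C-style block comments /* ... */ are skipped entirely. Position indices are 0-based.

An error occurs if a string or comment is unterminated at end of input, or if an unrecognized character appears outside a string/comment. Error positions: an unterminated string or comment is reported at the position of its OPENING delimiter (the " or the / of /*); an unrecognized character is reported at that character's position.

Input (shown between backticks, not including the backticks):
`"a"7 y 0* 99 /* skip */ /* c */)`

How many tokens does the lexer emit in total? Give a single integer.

pos=0: enter STRING mode
pos=0: emit STR "a" (now at pos=3)
pos=3: emit NUM '7' (now at pos=4)
pos=5: emit ID 'y' (now at pos=6)
pos=7: emit NUM '0' (now at pos=8)
pos=8: emit STAR '*'
pos=10: emit NUM '99' (now at pos=12)
pos=13: enter COMMENT mode (saw '/*')
exit COMMENT mode (now at pos=23)
pos=24: enter COMMENT mode (saw '/*')
exit COMMENT mode (now at pos=31)
pos=31: emit RPAREN ')'
DONE. 7 tokens: [STR, NUM, ID, NUM, STAR, NUM, RPAREN]

Answer: 7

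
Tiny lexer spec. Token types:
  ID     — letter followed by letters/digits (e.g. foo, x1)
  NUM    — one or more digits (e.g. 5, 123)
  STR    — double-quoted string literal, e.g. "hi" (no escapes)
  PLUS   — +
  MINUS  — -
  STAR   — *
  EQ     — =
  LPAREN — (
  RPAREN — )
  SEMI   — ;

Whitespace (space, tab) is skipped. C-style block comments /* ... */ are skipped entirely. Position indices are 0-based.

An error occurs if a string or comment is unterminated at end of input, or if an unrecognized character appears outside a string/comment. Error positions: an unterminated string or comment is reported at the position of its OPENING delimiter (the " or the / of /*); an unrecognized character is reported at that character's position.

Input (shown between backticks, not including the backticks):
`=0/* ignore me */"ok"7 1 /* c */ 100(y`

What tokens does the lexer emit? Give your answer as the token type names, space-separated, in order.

pos=0: emit EQ '='
pos=1: emit NUM '0' (now at pos=2)
pos=2: enter COMMENT mode (saw '/*')
exit COMMENT mode (now at pos=17)
pos=17: enter STRING mode
pos=17: emit STR "ok" (now at pos=21)
pos=21: emit NUM '7' (now at pos=22)
pos=23: emit NUM '1' (now at pos=24)
pos=25: enter COMMENT mode (saw '/*')
exit COMMENT mode (now at pos=32)
pos=33: emit NUM '100' (now at pos=36)
pos=36: emit LPAREN '('
pos=37: emit ID 'y' (now at pos=38)
DONE. 8 tokens: [EQ, NUM, STR, NUM, NUM, NUM, LPAREN, ID]

Answer: EQ NUM STR NUM NUM NUM LPAREN ID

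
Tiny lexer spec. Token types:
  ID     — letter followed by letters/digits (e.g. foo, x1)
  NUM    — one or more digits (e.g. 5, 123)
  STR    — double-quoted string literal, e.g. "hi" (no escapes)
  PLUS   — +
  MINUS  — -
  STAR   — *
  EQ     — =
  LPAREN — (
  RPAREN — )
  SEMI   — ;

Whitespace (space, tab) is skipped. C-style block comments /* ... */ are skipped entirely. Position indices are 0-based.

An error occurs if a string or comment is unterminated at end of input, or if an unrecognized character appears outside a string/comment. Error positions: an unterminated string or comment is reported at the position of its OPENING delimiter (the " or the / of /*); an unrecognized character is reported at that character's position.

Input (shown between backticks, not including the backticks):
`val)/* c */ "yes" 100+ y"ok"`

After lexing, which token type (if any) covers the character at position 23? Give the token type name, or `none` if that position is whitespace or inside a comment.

pos=0: emit ID 'val' (now at pos=3)
pos=3: emit RPAREN ')'
pos=4: enter COMMENT mode (saw '/*')
exit COMMENT mode (now at pos=11)
pos=12: enter STRING mode
pos=12: emit STR "yes" (now at pos=17)
pos=18: emit NUM '100' (now at pos=21)
pos=21: emit PLUS '+'
pos=23: emit ID 'y' (now at pos=24)
pos=24: enter STRING mode
pos=24: emit STR "ok" (now at pos=28)
DONE. 7 tokens: [ID, RPAREN, STR, NUM, PLUS, ID, STR]
Position 23: char is 'y' -> ID

Answer: ID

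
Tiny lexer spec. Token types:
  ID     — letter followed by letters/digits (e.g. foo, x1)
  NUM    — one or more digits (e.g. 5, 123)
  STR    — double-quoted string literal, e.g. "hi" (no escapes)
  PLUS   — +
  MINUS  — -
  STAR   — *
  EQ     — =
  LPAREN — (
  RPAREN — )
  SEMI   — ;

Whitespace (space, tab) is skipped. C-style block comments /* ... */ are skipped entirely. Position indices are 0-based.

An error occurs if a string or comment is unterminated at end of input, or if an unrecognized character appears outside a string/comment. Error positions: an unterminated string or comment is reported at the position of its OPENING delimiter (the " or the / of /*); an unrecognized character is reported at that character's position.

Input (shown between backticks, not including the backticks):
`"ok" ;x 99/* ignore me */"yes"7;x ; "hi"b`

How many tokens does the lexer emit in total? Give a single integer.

pos=0: enter STRING mode
pos=0: emit STR "ok" (now at pos=4)
pos=5: emit SEMI ';'
pos=6: emit ID 'x' (now at pos=7)
pos=8: emit NUM '99' (now at pos=10)
pos=10: enter COMMENT mode (saw '/*')
exit COMMENT mode (now at pos=25)
pos=25: enter STRING mode
pos=25: emit STR "yes" (now at pos=30)
pos=30: emit NUM '7' (now at pos=31)
pos=31: emit SEMI ';'
pos=32: emit ID 'x' (now at pos=33)
pos=34: emit SEMI ';'
pos=36: enter STRING mode
pos=36: emit STR "hi" (now at pos=40)
pos=40: emit ID 'b' (now at pos=41)
DONE. 11 tokens: [STR, SEMI, ID, NUM, STR, NUM, SEMI, ID, SEMI, STR, ID]

Answer: 11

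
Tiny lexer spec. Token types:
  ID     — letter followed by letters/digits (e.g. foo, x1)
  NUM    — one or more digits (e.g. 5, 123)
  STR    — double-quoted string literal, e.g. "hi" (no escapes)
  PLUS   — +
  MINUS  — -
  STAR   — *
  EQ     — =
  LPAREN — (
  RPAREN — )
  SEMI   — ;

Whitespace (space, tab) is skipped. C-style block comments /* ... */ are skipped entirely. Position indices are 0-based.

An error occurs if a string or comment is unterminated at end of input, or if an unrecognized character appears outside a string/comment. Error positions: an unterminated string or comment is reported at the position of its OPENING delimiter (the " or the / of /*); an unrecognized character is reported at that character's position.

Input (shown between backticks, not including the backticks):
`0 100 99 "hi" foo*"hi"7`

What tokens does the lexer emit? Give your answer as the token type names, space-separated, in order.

Answer: NUM NUM NUM STR ID STAR STR NUM

Derivation:
pos=0: emit NUM '0' (now at pos=1)
pos=2: emit NUM '100' (now at pos=5)
pos=6: emit NUM '99' (now at pos=8)
pos=9: enter STRING mode
pos=9: emit STR "hi" (now at pos=13)
pos=14: emit ID 'foo' (now at pos=17)
pos=17: emit STAR '*'
pos=18: enter STRING mode
pos=18: emit STR "hi" (now at pos=22)
pos=22: emit NUM '7' (now at pos=23)
DONE. 8 tokens: [NUM, NUM, NUM, STR, ID, STAR, STR, NUM]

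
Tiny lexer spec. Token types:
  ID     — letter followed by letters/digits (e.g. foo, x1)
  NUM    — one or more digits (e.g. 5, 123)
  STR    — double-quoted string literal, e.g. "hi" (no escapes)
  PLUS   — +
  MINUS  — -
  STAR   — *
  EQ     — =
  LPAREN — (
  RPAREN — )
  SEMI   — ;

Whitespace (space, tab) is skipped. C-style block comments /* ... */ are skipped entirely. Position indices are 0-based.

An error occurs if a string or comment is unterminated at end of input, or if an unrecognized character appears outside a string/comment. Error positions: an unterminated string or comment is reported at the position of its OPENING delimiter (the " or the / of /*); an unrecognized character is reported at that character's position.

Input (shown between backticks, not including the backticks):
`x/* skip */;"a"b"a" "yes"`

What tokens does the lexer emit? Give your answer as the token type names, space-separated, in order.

Answer: ID SEMI STR ID STR STR

Derivation:
pos=0: emit ID 'x' (now at pos=1)
pos=1: enter COMMENT mode (saw '/*')
exit COMMENT mode (now at pos=11)
pos=11: emit SEMI ';'
pos=12: enter STRING mode
pos=12: emit STR "a" (now at pos=15)
pos=15: emit ID 'b' (now at pos=16)
pos=16: enter STRING mode
pos=16: emit STR "a" (now at pos=19)
pos=20: enter STRING mode
pos=20: emit STR "yes" (now at pos=25)
DONE. 6 tokens: [ID, SEMI, STR, ID, STR, STR]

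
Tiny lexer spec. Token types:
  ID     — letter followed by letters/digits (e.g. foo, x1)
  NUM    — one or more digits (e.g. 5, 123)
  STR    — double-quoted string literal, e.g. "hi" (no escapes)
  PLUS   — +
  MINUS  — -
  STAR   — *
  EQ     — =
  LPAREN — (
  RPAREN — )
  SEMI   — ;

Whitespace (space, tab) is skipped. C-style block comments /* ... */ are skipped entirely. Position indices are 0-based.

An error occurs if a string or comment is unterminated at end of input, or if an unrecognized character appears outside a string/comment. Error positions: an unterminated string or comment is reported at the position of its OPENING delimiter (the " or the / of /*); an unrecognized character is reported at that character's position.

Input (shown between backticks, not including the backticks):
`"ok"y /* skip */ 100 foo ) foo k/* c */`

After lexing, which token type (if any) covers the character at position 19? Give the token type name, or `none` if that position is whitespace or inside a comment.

pos=0: enter STRING mode
pos=0: emit STR "ok" (now at pos=4)
pos=4: emit ID 'y' (now at pos=5)
pos=6: enter COMMENT mode (saw '/*')
exit COMMENT mode (now at pos=16)
pos=17: emit NUM '100' (now at pos=20)
pos=21: emit ID 'foo' (now at pos=24)
pos=25: emit RPAREN ')'
pos=27: emit ID 'foo' (now at pos=30)
pos=31: emit ID 'k' (now at pos=32)
pos=32: enter COMMENT mode (saw '/*')
exit COMMENT mode (now at pos=39)
DONE. 7 tokens: [STR, ID, NUM, ID, RPAREN, ID, ID]
Position 19: char is '0' -> NUM

Answer: NUM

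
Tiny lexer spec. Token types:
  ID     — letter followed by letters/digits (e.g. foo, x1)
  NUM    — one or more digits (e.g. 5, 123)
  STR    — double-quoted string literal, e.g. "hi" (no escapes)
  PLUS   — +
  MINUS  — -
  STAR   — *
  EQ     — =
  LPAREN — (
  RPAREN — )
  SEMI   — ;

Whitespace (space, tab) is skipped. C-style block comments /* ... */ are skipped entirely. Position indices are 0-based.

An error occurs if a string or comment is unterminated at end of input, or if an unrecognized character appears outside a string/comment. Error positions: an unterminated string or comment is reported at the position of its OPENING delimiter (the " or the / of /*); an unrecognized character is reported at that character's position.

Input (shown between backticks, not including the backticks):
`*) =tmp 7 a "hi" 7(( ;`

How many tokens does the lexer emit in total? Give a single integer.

Answer: 11

Derivation:
pos=0: emit STAR '*'
pos=1: emit RPAREN ')'
pos=3: emit EQ '='
pos=4: emit ID 'tmp' (now at pos=7)
pos=8: emit NUM '7' (now at pos=9)
pos=10: emit ID 'a' (now at pos=11)
pos=12: enter STRING mode
pos=12: emit STR "hi" (now at pos=16)
pos=17: emit NUM '7' (now at pos=18)
pos=18: emit LPAREN '('
pos=19: emit LPAREN '('
pos=21: emit SEMI ';'
DONE. 11 tokens: [STAR, RPAREN, EQ, ID, NUM, ID, STR, NUM, LPAREN, LPAREN, SEMI]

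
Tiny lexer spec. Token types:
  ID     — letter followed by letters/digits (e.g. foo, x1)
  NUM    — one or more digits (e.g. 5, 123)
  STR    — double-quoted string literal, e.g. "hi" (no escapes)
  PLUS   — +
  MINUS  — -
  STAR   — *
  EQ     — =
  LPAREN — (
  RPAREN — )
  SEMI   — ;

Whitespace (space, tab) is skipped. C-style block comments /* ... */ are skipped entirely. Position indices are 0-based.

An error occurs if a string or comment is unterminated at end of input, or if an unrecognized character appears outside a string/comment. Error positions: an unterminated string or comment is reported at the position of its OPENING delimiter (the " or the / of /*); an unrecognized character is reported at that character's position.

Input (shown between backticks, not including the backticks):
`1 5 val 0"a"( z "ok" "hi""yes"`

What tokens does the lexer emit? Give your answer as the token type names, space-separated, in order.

pos=0: emit NUM '1' (now at pos=1)
pos=2: emit NUM '5' (now at pos=3)
pos=4: emit ID 'val' (now at pos=7)
pos=8: emit NUM '0' (now at pos=9)
pos=9: enter STRING mode
pos=9: emit STR "a" (now at pos=12)
pos=12: emit LPAREN '('
pos=14: emit ID 'z' (now at pos=15)
pos=16: enter STRING mode
pos=16: emit STR "ok" (now at pos=20)
pos=21: enter STRING mode
pos=21: emit STR "hi" (now at pos=25)
pos=25: enter STRING mode
pos=25: emit STR "yes" (now at pos=30)
DONE. 10 tokens: [NUM, NUM, ID, NUM, STR, LPAREN, ID, STR, STR, STR]

Answer: NUM NUM ID NUM STR LPAREN ID STR STR STR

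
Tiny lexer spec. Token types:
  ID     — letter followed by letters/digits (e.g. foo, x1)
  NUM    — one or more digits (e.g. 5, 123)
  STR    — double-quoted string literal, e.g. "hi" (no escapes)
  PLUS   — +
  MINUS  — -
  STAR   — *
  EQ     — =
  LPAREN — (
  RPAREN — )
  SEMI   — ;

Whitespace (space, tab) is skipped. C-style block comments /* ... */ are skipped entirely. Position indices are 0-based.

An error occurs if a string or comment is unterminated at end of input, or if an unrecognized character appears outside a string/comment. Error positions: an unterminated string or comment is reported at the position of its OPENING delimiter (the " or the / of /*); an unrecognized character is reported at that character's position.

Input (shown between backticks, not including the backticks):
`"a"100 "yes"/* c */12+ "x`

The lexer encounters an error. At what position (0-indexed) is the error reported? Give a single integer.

Answer: 23

Derivation:
pos=0: enter STRING mode
pos=0: emit STR "a" (now at pos=3)
pos=3: emit NUM '100' (now at pos=6)
pos=7: enter STRING mode
pos=7: emit STR "yes" (now at pos=12)
pos=12: enter COMMENT mode (saw '/*')
exit COMMENT mode (now at pos=19)
pos=19: emit NUM '12' (now at pos=21)
pos=21: emit PLUS '+'
pos=23: enter STRING mode
pos=23: ERROR — unterminated string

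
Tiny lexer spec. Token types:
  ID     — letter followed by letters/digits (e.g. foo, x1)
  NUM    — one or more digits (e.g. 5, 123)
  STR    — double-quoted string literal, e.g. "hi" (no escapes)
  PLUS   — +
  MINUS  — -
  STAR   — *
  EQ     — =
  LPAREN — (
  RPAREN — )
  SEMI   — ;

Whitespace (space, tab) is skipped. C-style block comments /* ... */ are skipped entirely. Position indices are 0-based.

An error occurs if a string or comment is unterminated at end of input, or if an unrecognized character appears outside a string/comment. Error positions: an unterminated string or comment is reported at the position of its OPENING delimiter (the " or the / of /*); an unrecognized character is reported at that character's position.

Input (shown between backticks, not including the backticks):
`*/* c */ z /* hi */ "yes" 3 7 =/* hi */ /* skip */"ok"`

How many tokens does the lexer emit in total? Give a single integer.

Answer: 7

Derivation:
pos=0: emit STAR '*'
pos=1: enter COMMENT mode (saw '/*')
exit COMMENT mode (now at pos=8)
pos=9: emit ID 'z' (now at pos=10)
pos=11: enter COMMENT mode (saw '/*')
exit COMMENT mode (now at pos=19)
pos=20: enter STRING mode
pos=20: emit STR "yes" (now at pos=25)
pos=26: emit NUM '3' (now at pos=27)
pos=28: emit NUM '7' (now at pos=29)
pos=30: emit EQ '='
pos=31: enter COMMENT mode (saw '/*')
exit COMMENT mode (now at pos=39)
pos=40: enter COMMENT mode (saw '/*')
exit COMMENT mode (now at pos=50)
pos=50: enter STRING mode
pos=50: emit STR "ok" (now at pos=54)
DONE. 7 tokens: [STAR, ID, STR, NUM, NUM, EQ, STR]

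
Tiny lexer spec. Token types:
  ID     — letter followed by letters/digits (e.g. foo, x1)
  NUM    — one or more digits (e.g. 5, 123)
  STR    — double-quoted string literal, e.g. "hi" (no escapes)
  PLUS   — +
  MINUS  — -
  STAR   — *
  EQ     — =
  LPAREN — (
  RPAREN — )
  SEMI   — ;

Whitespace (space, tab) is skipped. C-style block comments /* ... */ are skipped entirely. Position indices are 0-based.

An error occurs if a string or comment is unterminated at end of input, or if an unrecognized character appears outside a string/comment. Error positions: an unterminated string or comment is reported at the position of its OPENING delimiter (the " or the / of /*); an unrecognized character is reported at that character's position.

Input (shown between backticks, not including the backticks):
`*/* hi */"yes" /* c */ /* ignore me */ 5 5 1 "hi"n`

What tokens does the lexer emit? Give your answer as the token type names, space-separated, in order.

Answer: STAR STR NUM NUM NUM STR ID

Derivation:
pos=0: emit STAR '*'
pos=1: enter COMMENT mode (saw '/*')
exit COMMENT mode (now at pos=9)
pos=9: enter STRING mode
pos=9: emit STR "yes" (now at pos=14)
pos=15: enter COMMENT mode (saw '/*')
exit COMMENT mode (now at pos=22)
pos=23: enter COMMENT mode (saw '/*')
exit COMMENT mode (now at pos=38)
pos=39: emit NUM '5' (now at pos=40)
pos=41: emit NUM '5' (now at pos=42)
pos=43: emit NUM '1' (now at pos=44)
pos=45: enter STRING mode
pos=45: emit STR "hi" (now at pos=49)
pos=49: emit ID 'n' (now at pos=50)
DONE. 7 tokens: [STAR, STR, NUM, NUM, NUM, STR, ID]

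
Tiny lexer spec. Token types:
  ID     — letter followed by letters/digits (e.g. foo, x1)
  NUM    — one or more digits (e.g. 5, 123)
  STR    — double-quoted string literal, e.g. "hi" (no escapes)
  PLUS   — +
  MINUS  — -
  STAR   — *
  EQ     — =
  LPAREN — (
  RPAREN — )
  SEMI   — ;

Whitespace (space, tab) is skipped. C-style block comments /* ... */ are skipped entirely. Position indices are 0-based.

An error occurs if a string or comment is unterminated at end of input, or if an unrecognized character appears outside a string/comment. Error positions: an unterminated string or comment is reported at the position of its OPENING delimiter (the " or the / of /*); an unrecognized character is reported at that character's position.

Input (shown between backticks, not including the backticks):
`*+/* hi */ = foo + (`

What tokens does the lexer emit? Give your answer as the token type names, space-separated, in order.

pos=0: emit STAR '*'
pos=1: emit PLUS '+'
pos=2: enter COMMENT mode (saw '/*')
exit COMMENT mode (now at pos=10)
pos=11: emit EQ '='
pos=13: emit ID 'foo' (now at pos=16)
pos=17: emit PLUS '+'
pos=19: emit LPAREN '('
DONE. 6 tokens: [STAR, PLUS, EQ, ID, PLUS, LPAREN]

Answer: STAR PLUS EQ ID PLUS LPAREN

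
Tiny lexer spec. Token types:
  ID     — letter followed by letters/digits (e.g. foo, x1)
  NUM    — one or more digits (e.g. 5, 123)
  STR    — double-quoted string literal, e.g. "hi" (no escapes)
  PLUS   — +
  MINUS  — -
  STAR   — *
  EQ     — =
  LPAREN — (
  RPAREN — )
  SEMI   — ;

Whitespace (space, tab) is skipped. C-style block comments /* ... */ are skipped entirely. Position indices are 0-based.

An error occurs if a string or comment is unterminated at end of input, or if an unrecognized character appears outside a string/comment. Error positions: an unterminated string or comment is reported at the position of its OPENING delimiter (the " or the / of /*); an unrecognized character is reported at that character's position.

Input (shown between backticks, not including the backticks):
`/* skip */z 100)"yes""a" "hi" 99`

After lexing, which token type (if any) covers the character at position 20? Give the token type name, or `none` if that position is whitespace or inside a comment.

Answer: STR

Derivation:
pos=0: enter COMMENT mode (saw '/*')
exit COMMENT mode (now at pos=10)
pos=10: emit ID 'z' (now at pos=11)
pos=12: emit NUM '100' (now at pos=15)
pos=15: emit RPAREN ')'
pos=16: enter STRING mode
pos=16: emit STR "yes" (now at pos=21)
pos=21: enter STRING mode
pos=21: emit STR "a" (now at pos=24)
pos=25: enter STRING mode
pos=25: emit STR "hi" (now at pos=29)
pos=30: emit NUM '99' (now at pos=32)
DONE. 7 tokens: [ID, NUM, RPAREN, STR, STR, STR, NUM]
Position 20: char is '"' -> STR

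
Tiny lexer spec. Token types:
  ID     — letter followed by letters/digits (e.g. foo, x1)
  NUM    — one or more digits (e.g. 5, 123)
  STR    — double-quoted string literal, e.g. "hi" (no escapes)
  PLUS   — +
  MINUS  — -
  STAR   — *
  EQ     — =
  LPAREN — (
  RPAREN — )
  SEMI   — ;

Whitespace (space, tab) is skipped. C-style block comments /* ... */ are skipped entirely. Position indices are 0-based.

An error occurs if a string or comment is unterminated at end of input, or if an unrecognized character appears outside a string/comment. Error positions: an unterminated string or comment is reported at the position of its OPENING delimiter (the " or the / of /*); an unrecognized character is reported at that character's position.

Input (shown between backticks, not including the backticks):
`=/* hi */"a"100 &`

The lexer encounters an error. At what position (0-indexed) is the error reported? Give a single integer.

pos=0: emit EQ '='
pos=1: enter COMMENT mode (saw '/*')
exit COMMENT mode (now at pos=9)
pos=9: enter STRING mode
pos=9: emit STR "a" (now at pos=12)
pos=12: emit NUM '100' (now at pos=15)
pos=16: ERROR — unrecognized char '&'

Answer: 16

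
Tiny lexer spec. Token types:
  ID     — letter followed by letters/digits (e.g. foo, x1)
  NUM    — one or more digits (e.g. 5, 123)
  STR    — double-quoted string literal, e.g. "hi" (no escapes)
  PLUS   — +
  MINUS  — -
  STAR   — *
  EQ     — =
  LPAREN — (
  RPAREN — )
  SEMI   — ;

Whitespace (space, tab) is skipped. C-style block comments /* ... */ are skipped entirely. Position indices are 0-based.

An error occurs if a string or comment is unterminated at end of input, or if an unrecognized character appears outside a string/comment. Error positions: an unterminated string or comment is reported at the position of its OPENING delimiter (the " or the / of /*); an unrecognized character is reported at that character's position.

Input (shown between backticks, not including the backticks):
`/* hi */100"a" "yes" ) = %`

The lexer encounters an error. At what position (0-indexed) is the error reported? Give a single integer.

Answer: 25

Derivation:
pos=0: enter COMMENT mode (saw '/*')
exit COMMENT mode (now at pos=8)
pos=8: emit NUM '100' (now at pos=11)
pos=11: enter STRING mode
pos=11: emit STR "a" (now at pos=14)
pos=15: enter STRING mode
pos=15: emit STR "yes" (now at pos=20)
pos=21: emit RPAREN ')'
pos=23: emit EQ '='
pos=25: ERROR — unrecognized char '%'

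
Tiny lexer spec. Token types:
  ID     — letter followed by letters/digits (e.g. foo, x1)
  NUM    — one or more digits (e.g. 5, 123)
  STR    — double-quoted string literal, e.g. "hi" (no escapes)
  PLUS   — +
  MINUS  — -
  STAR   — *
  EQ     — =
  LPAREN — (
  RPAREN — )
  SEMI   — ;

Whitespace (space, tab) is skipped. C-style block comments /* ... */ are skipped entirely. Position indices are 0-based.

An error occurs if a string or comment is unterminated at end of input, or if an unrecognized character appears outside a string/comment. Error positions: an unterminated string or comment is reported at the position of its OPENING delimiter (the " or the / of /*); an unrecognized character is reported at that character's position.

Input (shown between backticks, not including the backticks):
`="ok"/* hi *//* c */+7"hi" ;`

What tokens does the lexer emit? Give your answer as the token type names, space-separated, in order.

pos=0: emit EQ '='
pos=1: enter STRING mode
pos=1: emit STR "ok" (now at pos=5)
pos=5: enter COMMENT mode (saw '/*')
exit COMMENT mode (now at pos=13)
pos=13: enter COMMENT mode (saw '/*')
exit COMMENT mode (now at pos=20)
pos=20: emit PLUS '+'
pos=21: emit NUM '7' (now at pos=22)
pos=22: enter STRING mode
pos=22: emit STR "hi" (now at pos=26)
pos=27: emit SEMI ';'
DONE. 6 tokens: [EQ, STR, PLUS, NUM, STR, SEMI]

Answer: EQ STR PLUS NUM STR SEMI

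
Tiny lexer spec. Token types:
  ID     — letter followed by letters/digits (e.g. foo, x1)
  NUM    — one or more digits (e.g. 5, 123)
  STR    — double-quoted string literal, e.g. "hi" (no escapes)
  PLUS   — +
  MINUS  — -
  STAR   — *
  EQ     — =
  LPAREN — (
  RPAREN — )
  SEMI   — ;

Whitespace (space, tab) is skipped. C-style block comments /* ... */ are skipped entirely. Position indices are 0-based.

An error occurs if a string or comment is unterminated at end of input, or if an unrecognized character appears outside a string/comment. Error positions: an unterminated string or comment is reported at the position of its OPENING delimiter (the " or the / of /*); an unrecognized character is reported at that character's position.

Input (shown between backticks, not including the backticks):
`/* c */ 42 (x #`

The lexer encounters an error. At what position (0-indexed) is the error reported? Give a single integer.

pos=0: enter COMMENT mode (saw '/*')
exit COMMENT mode (now at pos=7)
pos=8: emit NUM '42' (now at pos=10)
pos=11: emit LPAREN '('
pos=12: emit ID 'x' (now at pos=13)
pos=14: ERROR — unrecognized char '#'

Answer: 14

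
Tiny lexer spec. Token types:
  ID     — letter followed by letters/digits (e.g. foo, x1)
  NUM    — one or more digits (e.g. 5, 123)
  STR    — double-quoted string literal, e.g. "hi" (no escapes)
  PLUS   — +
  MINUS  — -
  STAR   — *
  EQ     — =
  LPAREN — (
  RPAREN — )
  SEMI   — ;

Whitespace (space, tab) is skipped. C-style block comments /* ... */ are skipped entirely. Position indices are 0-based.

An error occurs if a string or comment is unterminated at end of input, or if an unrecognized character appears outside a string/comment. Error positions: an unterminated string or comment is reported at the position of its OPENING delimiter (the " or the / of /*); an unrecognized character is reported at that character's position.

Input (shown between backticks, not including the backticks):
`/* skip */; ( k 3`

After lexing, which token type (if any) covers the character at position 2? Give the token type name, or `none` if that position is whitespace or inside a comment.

Answer: none

Derivation:
pos=0: enter COMMENT mode (saw '/*')
exit COMMENT mode (now at pos=10)
pos=10: emit SEMI ';'
pos=12: emit LPAREN '('
pos=14: emit ID 'k' (now at pos=15)
pos=16: emit NUM '3' (now at pos=17)
DONE. 4 tokens: [SEMI, LPAREN, ID, NUM]
Position 2: char is ' ' -> none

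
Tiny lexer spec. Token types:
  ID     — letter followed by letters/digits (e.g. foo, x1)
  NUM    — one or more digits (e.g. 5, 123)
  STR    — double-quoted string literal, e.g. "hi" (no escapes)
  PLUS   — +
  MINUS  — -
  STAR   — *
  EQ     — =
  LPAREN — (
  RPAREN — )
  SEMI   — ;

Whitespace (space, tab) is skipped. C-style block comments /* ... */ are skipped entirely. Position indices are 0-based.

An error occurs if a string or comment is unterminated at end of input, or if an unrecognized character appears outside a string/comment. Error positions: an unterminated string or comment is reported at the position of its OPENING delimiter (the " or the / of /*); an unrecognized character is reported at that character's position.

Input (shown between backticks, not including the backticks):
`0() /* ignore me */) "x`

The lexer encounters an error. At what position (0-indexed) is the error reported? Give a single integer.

pos=0: emit NUM '0' (now at pos=1)
pos=1: emit LPAREN '('
pos=2: emit RPAREN ')'
pos=4: enter COMMENT mode (saw '/*')
exit COMMENT mode (now at pos=19)
pos=19: emit RPAREN ')'
pos=21: enter STRING mode
pos=21: ERROR — unterminated string

Answer: 21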